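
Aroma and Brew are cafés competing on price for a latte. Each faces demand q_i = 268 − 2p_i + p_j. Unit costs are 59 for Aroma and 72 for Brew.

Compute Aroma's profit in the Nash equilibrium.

10195.92

Aroma's profit: π = (p_{Aroma} − 59)(268 − 2p_{Aroma} + p_{Brew}).
∂π/∂p_{Aroma} = 386 − 4p_{Aroma} + p_{Brew} = 0 ⇒ p_{Aroma} = 96.5 + 0.25p_{Brew}.
Similarly p_{Brew} = 103 + 0.25p_{Aroma}.
Plugging p_{Brew} into Aroma's best response: p_{Aroma} = 96.5 + 0.25(103 + 0.25p_{Aroma}) ⇒ 0.9375p_{Aroma} = 122.25, so p_{Aroma} = 130.4.
Then p_{Brew} = 103 + 0.25·130.4 = 135.6.
q_{Aroma} = 268 − 2·130.4 + 135.6 = 142.8.
Profit = (130.4 − 59)·142.8 = 10195.92.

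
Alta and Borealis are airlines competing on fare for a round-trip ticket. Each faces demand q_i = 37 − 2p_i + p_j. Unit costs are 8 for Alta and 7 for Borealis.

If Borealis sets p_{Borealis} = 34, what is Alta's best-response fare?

Alta's profit: π = (p_{Alta} − 8)(37 − 2p_{Alta} + p_{Borealis}).
∂π/∂p_{Alta} = 53 − 4p_{Alta} + p_{Borealis} = 0 ⇒ p_{Alta} = 13.25 + 0.25p_{Borealis}.
At p_{Borealis} = 34: p_{Alta} = 13.25 + 0.25·34 = 21.75.

21.75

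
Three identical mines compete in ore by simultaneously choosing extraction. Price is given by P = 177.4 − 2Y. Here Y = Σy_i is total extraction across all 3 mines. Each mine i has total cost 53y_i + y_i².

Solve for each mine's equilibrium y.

12.44

A representative mine's profit is π_i = y_i(177.4 − 2Y) − 53y_i − y_i², with Y = y_i + Σ_{j≠i} y_j.
First-order condition: 124.4 − 6y_i − 2Σ_{j≠i} y_j = 0.
In a symmetric equilibrium every mine chooses the same y, so Σ_{j≠i} y_j = 2y. The condition becomes 124.4 − 10y = 0, giving y = 124.4/10 = 12.44.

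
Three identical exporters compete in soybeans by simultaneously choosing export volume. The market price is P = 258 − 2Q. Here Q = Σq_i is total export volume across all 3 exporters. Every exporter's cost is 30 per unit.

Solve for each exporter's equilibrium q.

A representative exporter's profit is π_i = q_i(258 − 2Q) − 30q_i, with Q = q_i + Σ_{j≠i} q_j.
First-order condition: 228 − 4q_i − 2Σ_{j≠i} q_j = 0.
In a symmetric equilibrium every exporter chooses the same q, so Σ_{j≠i} q_j = 2q. The condition becomes 228 − 8q = 0, giving q = 228/8 = 28.5.

28.5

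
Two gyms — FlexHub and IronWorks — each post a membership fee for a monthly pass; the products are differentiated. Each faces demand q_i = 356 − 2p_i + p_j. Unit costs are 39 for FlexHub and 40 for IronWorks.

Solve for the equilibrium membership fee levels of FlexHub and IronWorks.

144.8, 145.2

FlexHub's profit: π = (p_{FlexHub} − 39)(356 − 2p_{FlexHub} + p_{IronWorks}).
∂π/∂p_{FlexHub} = 434 − 4p_{FlexHub} + p_{IronWorks} = 0 ⇒ p_{FlexHub} = 108.5 + 0.25p_{IronWorks}.
Similarly p_{IronWorks} = 109 + 0.25p_{FlexHub}.
Substituting the second reaction function into the first: p_{FlexHub} = 108.5 + 0.25(109 + 0.25p_{FlexHub}), which gives 0.9375p_{FlexHub} = 135.75 ⇒ p_{FlexHub} = 144.8.
Then p_{IronWorks} = 109 + 0.25·144.8 = 145.2.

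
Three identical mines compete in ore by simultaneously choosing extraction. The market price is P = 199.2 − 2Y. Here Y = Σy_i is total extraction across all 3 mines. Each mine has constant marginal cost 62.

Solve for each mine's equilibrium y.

A representative mine's profit is π_i = y_i(199.2 − 2Y) − 62y_i, with Y = y_i + Σ_{j≠i} y_j.
First-order condition: 137.2 − 4y_i − 2Σ_{j≠i} y_j = 0.
With identical mines, set every y_j = y: then 137.2 − 4y − 4y = 0, i.e. y = 137.2/8 = 17.15.

17.15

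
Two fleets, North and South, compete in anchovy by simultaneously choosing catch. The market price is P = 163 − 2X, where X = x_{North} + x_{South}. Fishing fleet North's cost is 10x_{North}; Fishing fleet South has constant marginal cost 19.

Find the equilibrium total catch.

Fishing fleet North's profit: π = x_{North}(163 − 2(x_{North} + x_{South})) − 10x_{North}.
∂π/∂x_{North} = 153 − 4x_{North} − 2x_{South} = 0, so x_{North} = 38.25 − 0.5x_{South}.
By the same steps for South: x_{South} = 36 − 0.5x_{North}.
Substituting the second reaction function into the first: x_{North} = 38.25 − 0.5(36 − 0.5x_{North}), which gives 0.75x_{North} = 20.25 ⇒ x_{North} = 27.
Then x_{South} = 36 − 0.5·27 = 22.5.
Total catch: 27 + 22.5 = 49.5.

49.5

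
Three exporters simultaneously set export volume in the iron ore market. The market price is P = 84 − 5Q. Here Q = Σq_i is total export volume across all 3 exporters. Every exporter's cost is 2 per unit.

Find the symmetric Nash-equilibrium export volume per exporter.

A representative exporter's profit is π_i = q_i(84 − 5Q) − 2q_i, with Q = q_i + Σ_{j≠i} q_j.
First-order condition: 82 − 10q_i − 5Σ_{j≠i} q_j = 0.
In a symmetric equilibrium every exporter chooses the same q, so Σ_{j≠i} q_j = 2q. The condition becomes 82 − 20q = 0, giving q = 82/20 = 4.1.

4.1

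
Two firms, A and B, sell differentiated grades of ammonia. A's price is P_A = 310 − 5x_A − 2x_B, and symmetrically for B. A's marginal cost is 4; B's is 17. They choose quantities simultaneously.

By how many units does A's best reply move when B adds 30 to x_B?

-6

Firm A's profit: π = x_A(310 − 5x_A − 2x_B) − 4x_A.
∂π/∂x_A = 306 − 10x_A − 2x_B = 0 ⇒ x_A = 30.6 − 0.2x_B.
The reaction-function slope is −0.2, so a 30-unit rise in x_B moves x_A by −0.2 × 30 = −6. A's best response falls — the actions are strategic substitutes.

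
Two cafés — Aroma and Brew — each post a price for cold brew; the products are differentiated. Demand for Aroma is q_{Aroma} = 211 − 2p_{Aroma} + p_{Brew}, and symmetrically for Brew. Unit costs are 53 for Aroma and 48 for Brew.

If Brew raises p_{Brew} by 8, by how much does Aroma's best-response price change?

Aroma's profit: π = (p_{Aroma} − 53)(211 − 2p_{Aroma} + p_{Brew}).
∂π/∂p_{Aroma} = 317 − 4p_{Aroma} + p_{Brew} = 0 ⇒ p_{Aroma} = 79.25 + 0.25p_{Brew}.
The reaction-function slope is 0.25, so an 8-unit rise in p_{Brew} moves p_{Aroma} by 0.25 × 8 = 2. Aroma's best response rises — the actions are strategic complements.

2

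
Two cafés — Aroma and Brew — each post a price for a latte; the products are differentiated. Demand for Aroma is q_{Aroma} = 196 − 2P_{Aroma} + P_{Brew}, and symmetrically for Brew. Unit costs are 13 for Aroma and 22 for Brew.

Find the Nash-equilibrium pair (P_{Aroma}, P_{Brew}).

Aroma's profit: π = (P_{Aroma} − 13)(196 − 2P_{Aroma} + P_{Brew}).
∂π/∂P_{Aroma} = 222 − 4P_{Aroma} + P_{Brew} = 0 ⇒ P_{Aroma} = 55.5 + 0.25P_{Brew}.
Similarly P_{Brew} = 60 + 0.25P_{Aroma}.
Plugging P_{Brew} into Aroma's best response: P_{Aroma} = 55.5 + 0.25(60 + 0.25P_{Aroma}) ⇒ 0.9375P_{Aroma} = 70.5, so P_{Aroma} = 75.2.
Then P_{Brew} = 60 + 0.25·75.2 = 78.8.

75.2, 78.8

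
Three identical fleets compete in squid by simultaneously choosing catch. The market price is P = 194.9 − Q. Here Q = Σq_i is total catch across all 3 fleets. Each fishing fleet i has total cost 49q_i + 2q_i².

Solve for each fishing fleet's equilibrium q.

A representative fishing fleet's profit is π_i = q_i(194.9 − Q) − 49q_i − 2q_i², with Q = q_i + Σ_{j≠i} q_j.
First-order condition: 145.9 − 6q_i − Σ_{j≠i} q_j = 0.
Imposing symmetry (q_j = q for all j) turns Σ_{j≠i} q_j into 2q, so 145.9 = 8q and q = 18.2375.

18.2375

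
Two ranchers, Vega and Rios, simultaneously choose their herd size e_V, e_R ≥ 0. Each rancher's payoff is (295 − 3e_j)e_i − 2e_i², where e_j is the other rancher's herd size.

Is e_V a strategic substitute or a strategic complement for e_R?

strategic substitutes

Vega's payoff is (295 − 3e_R)e_V − 2e_V².
∂π/∂e_V = 295 − 3e_R − 4e_V = 0, so e_V = 73.75 − 0.75e_R.
The best-response slope de_V/de_R = −0.75 < 0: the reaction function is downward-sloping, so the choices are strategic substitutes.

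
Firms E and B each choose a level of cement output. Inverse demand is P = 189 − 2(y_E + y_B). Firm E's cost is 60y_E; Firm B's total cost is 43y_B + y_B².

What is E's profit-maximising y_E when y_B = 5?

Firm E's profit: π = y_E(189 − 2(y_E + y_B)) − 60y_E.
∂π/∂y_E = 129 − 4y_E − 2y_B = 0, so y_E = 32.25 − 0.5y_B.
At y_B = 5: y_E = 32.25 − 0.5·5 = 29.75.

29.75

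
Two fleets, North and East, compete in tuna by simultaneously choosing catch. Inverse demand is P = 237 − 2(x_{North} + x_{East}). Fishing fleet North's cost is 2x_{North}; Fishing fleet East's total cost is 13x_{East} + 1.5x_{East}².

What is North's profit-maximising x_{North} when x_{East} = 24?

Fishing fleet North's profit: π = x_{North}(237 − 2(x_{North} + x_{East})) − 2x_{North}.
∂π/∂x_{North} = 235 − 4x_{North} − 2x_{East} = 0, so x_{North} = 58.75 − 0.5x_{East}.
At x_{East} = 24: x_{North} = 58.75 − 0.5·24 = 46.75.

46.75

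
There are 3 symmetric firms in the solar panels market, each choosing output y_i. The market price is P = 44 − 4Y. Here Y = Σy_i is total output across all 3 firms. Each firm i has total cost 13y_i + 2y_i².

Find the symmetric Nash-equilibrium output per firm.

1.55

A representative firm's profit is π_i = y_i(44 − 4Y) − 13y_i − 2y_i², with Y = y_i + Σ_{j≠i} y_j.
First-order condition: 31 − 12y_i − 4Σ_{j≠i} y_j = 0.
In a symmetric equilibrium every firm chooses the same y, so Σ_{j≠i} y_j = 2y. The condition becomes 31 − 20y = 0, giving y = 31/20 = 1.55.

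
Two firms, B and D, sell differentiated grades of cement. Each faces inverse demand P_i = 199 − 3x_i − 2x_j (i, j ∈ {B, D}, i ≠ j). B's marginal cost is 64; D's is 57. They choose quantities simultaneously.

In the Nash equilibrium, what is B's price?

113.3125

Firm B's profit: π = x_B(199 − 3x_B − 2x_D) − 64x_B.
∂π/∂x_B = 135 − 6x_B − 2x_D = 0 ⇒ x_B = 22.5 − (1/3)x_D.
Similarly x_D = 71/3 − (1/3)x_B.
Solving the two reaction functions simultaneously: (1 − (−1/3)(−1/3))x_B = 22.5 − (1/3)·(71/3), so (8/9)x_B = 263/18 and x_B = 16.4375.
Then x_D = 71/3 − (1/3)·16.4375 = 18.1875.
P_B = 199 − 3·16.4375 − 2·18.1875 = 113.3125.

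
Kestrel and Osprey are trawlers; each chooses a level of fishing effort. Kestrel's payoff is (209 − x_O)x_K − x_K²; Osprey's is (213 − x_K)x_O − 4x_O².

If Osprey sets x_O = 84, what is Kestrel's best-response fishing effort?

Expanding Kestrel's payoff: 209x_K − x_Ox_K − x_K².
∂π/∂x_K = 209 − x_O − 2x_K = 0, so x_K = 104.5 − 0.5x_O.
At x_O = 84: x_K = 104.5 − 0.5·84 = 62.5.

62.5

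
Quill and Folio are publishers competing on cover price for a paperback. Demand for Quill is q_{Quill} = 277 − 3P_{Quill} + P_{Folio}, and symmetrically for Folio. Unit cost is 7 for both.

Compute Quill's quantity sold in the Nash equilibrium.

157.8

Quill's profit: π = (P_{Quill} − 7)(277 − 3P_{Quill} + P_{Folio}).
∂π/∂P_{Quill} = 298 − 6P_{Quill} + P_{Folio} = 0 ⇒ P_{Quill} = 149/3 + (1/6)P_{Folio}.
Setting P_{Quill} = P_{Folio} in the reaction function: P_{Quill} = 149/3 + (1/6)P_{Quill}, so P_{Quill} = (149/3) / (5/6) = 59.6.
q_{Quill} = 277 − 3·59.6 + 59.6 = 157.8.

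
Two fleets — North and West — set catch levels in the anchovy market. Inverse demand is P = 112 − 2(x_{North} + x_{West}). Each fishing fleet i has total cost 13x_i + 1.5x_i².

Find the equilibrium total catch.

22

Fishing fleet North's profit: π = x_{North}(112 − 2(x_{North} + x_{West})) − 13x_{North} − 1.5x_{North}².
∂π/∂x_{North} = 99 − 7x_{North} − 2x_{West} = 0, so x_{North} = 99/7 − (2/7)x_{West}.
Setting x_{North} = x_{West} in the reaction function: x_{North} = 99/7 − (2/7)x_{North}, so x_{North} = (99/7) / (9/7) = 11.
Total catch: 11 + 11 = 22.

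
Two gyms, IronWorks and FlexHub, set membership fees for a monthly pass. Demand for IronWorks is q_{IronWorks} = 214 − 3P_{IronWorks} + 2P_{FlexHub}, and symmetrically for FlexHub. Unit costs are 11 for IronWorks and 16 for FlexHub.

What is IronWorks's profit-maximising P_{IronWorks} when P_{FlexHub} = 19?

47.5

IronWorks's profit: π = (P_{IronWorks} − 11)(214 − 3P_{IronWorks} + 2P_{FlexHub}).
∂π/∂P_{IronWorks} = 247 − 6P_{IronWorks} + 2P_{FlexHub} = 0 ⇒ P_{IronWorks} = 247/6 + (1/3)P_{FlexHub}.
At P_{FlexHub} = 19: P_{IronWorks} = 247/6 + (1/3)·19 = 47.5.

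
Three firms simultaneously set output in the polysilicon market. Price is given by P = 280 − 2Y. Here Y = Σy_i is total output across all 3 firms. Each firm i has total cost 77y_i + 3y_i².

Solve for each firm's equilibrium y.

14.5

A representative firm's profit is π_i = y_i(280 − 2Y) − 77y_i − 3y_i², with Y = y_i + Σ_{j≠i} y_j.
First-order condition: 203 − 10y_i − 2Σ_{j≠i} y_j = 0.
Imposing symmetry (y_j = y for all j) turns Σ_{j≠i} y_j into 2y, so 203 = 14y and y = 14.5.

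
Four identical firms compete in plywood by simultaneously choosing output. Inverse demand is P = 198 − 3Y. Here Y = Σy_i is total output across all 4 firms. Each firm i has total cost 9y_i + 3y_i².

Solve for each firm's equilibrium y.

A representative firm's profit is π_i = y_i(198 − 3Y) − 9y_i − 3y_i², with Y = y_i + Σ_{j≠i} y_j.
First-order condition: 189 − 12y_i − 3Σ_{j≠i} y_j = 0.
With identical firms, set every y_j = y: then 189 − 12y − 9y = 0, i.e. y = 189/21 = 9.

9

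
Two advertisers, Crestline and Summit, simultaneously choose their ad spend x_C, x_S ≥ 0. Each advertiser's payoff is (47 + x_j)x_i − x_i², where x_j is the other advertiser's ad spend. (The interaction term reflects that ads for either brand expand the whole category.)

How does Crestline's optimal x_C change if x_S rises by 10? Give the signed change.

5

Crestline's payoff is (47 + x_S)x_C − x_C².
∂π/∂x_C = 47 + x_S − 2x_C = 0, so x_C = 23.5 + 0.5x_S.
The reaction-function slope is 0.5, so a 10-unit rise in x_S moves x_C by 0.5 × 10 = 5. Crestline's best response rises — the actions are strategic complements.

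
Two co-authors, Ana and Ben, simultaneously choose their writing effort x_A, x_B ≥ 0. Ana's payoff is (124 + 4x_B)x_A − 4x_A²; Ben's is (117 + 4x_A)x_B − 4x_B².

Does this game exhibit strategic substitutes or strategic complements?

Expanding Ana's payoff: 124x_A + 4x_Bx_A − 4x_A².
∂π/∂x_A = 124 + 4x_B − 8x_A = 0, so x_A = 15.5 + 0.5x_B.
The best-response slope dx_A/dx_B = 0.5 > 0: the reaction function is upward-sloping, so the choices are strategic complements.

strategic complements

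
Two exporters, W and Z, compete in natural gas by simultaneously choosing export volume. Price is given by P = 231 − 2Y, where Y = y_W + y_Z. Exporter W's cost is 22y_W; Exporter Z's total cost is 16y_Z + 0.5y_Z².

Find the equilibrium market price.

Exporter W's profit: π = y_W(231 − 2(y_W + y_Z)) − 22y_W.
∂π/∂y_W = 209 − 4y_W − 2y_Z = 0, so y_W = 52.25 − 0.5y_Z.
For Z: ∂π/∂y_Z = 215 − 5y_Z − 2y_W = 0 ⇒ y_Z = 43 − 0.4y_W.
Plugging y_Z into W's best response: y_W = 52.25 − 0.5(43 − 0.4y_W) ⇒ 0.8y_W = 30.75, so y_W = 38.4375.
Then y_Z = 43 − 0.4·38.4375 = 27.625.
Equilibrium price: P = 231 − 2·66.0625 = 98.875.

98.875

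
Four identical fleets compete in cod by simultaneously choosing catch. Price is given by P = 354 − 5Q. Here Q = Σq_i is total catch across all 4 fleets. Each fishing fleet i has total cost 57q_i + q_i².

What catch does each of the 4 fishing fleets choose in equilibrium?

11

A representative fishing fleet's profit is π_i = q_i(354 − 5Q) − 57q_i − q_i², with Q = q_i + Σ_{j≠i} q_j.
First-order condition: 297 − 12q_i − 5Σ_{j≠i} q_j = 0.
With identical fishing fleets, set every q_j = q: then 297 − 12q − 15q = 0, i.e. q = 297/27 = 11.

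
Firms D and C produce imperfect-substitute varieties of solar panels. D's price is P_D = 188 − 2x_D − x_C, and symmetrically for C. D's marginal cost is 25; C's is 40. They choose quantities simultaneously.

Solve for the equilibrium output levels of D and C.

33.6, 28.6

Firm D's profit: π = x_D(188 − 2x_D − x_C) − 25x_D.
∂π/∂x_D = 163 − 4x_D − x_C = 0 ⇒ x_D = 40.75 − 0.25x_C.
Similarly x_C = 37 − 0.25x_D.
Plugging x_C into D's best response: x_D = 40.75 − 0.25(37 − 0.25x_D) ⇒ 0.9375x_D = 31.5, so x_D = 33.6.
Then x_C = 37 − 0.25·33.6 = 28.6.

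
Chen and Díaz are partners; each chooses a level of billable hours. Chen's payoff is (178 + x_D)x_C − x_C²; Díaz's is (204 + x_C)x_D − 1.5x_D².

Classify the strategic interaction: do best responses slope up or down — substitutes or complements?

strategic complements

Expanding Chen's payoff: 178x_C + x_Dx_C − x_C².
∂π/∂x_C = 178 + x_D − 2x_C = 0, so x_C = 89 + 0.5x_D.
The best-response slope dx_C/dx_D = 0.5 > 0: the reaction function is upward-sloping, so the choices are strategic complements.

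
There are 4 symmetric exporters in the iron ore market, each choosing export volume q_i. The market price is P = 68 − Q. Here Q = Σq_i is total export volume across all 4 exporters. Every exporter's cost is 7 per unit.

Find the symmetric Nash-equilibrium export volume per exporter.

A representative exporter's profit is π_i = q_i(68 − Q) − 7q_i, with Q = q_i + Σ_{j≠i} q_j.
First-order condition: 61 − 2q_i − Σ_{j≠i} q_j = 0.
With identical exporters, set every q_j = q: then 61 − 2q − 3q = 0, i.e. q = 61/5 = 12.2.

12.2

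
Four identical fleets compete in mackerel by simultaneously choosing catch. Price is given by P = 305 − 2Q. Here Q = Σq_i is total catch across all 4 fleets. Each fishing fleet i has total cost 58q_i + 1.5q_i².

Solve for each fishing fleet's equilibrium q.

A representative fishing fleet's profit is π_i = q_i(305 − 2Q) − 58q_i − 1.5q_i², with Q = q_i + Σ_{j≠i} q_j.
First-order condition: 247 − 7q_i − 2Σ_{j≠i} q_j = 0.
With identical fishing fleets, set every q_j = q: then 247 − 7q − 6q = 0, i.e. q = 247/13 = 19.

19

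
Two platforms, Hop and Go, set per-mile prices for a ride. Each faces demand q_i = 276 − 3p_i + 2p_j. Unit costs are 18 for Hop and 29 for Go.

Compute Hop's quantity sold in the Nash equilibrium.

199.6875

Hop's profit: π = (p_{Hop} − 18)(276 − 3p_{Hop} + 2p_{Go}).
∂π/∂p_{Hop} = 330 − 6p_{Hop} + 2p_{Go} = 0 ⇒ p_{Hop} = 55 + (1/3)p_{Go}.
Similarly p_{Go} = 60.5 + (1/3)p_{Hop}.
Substituting the second reaction function into the first: p_{Hop} = 55 + (1/3)(60.5 + (1/3)p_{Hop}), which gives (8/9)p_{Hop} = 451/6 ⇒ p_{Hop} = 84.5625.
Then p_{Go} = 60.5 + (1/3)·84.5625 = 88.6875.
q_{Hop} = 276 − 3·84.5625 + 2·88.6875 = 199.6875.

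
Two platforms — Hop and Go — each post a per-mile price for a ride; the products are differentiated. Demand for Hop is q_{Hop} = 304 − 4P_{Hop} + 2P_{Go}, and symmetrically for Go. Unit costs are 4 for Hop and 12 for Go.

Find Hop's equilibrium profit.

10160.64

Hop's profit: π = (P_{Hop} − 4)(304 − 4P_{Hop} + 2P_{Go}).
∂π/∂P_{Hop} = 320 − 8P_{Hop} + 2P_{Go} = 0 ⇒ P_{Hop} = 40 + 0.25P_{Go}.
Similarly P_{Go} = 44 + 0.25P_{Hop}.
Substituting the second reaction function into the first: P_{Hop} = 40 + 0.25(44 + 0.25P_{Hop}), which gives 0.9375P_{Hop} = 51 ⇒ P_{Hop} = 54.4.
Then P_{Go} = 44 + 0.25·54.4 = 57.6.
q_{Hop} = 304 − 4·54.4 + 2·57.6 = 201.6.
Profit = (54.4 − 4)·201.6 = 10160.64.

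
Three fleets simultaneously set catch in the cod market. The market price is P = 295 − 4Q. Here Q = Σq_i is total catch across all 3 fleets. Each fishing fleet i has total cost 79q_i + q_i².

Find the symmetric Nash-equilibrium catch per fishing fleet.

A representative fishing fleet's profit is π_i = q_i(295 − 4Q) − 79q_i − q_i², with Q = q_i + Σ_{j≠i} q_j.
First-order condition: 216 − 10q_i − 4Σ_{j≠i} q_j = 0.
With identical fishing fleets, set every q_j = q: then 216 − 10q − 8q = 0, i.e. q = 216/18 = 12.

12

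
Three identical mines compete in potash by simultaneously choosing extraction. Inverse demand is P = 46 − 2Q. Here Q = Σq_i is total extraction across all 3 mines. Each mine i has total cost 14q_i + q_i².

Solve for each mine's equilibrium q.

3.2

A representative mine's profit is π_i = q_i(46 − 2Q) − 14q_i − q_i², with Q = q_i + Σ_{j≠i} q_j.
First-order condition: 32 − 6q_i − 2Σ_{j≠i} q_j = 0.
In a symmetric equilibrium every mine chooses the same q, so Σ_{j≠i} q_j = 2q. The condition becomes 32 − 10q = 0, giving q = 32/10 = 3.2.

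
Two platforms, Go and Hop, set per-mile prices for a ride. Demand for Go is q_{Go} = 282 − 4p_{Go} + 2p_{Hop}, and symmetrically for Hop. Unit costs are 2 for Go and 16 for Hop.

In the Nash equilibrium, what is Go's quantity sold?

Go's profit: π = (p_{Go} − 2)(282 − 4p_{Go} + 2p_{Hop}).
∂π/∂p_{Go} = 290 − 8p_{Go} + 2p_{Hop} = 0 ⇒ p_{Go} = 36.25 + 0.25p_{Hop}.
Similarly p_{Hop} = 43.25 + 0.25p_{Go}.
Substituting the second reaction function into the first: p_{Go} = 36.25 + 0.25(43.25 + 0.25p_{Go}), which gives 0.9375p_{Go} = 47.0625 ⇒ p_{Go} = 50.2.
Then p_{Hop} = 43.25 + 0.25·50.2 = 55.8.
q_{Go} = 282 − 4·50.2 + 2·55.8 = 192.8.

192.8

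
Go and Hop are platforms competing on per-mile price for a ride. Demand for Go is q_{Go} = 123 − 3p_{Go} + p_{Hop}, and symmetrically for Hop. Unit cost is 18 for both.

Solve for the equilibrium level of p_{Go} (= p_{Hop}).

Go's profit: π = (p_{Go} − 18)(123 − 3p_{Go} + p_{Hop}).
∂π/∂p_{Go} = 177 − 6p_{Go} + p_{Hop} = 0 ⇒ p_{Go} = 29.5 + (1/6)p_{Hop}.
The game is symmetric, so in equilibrium p_{Hop} = p_{Go}: the reaction function gives (5/6)p_{Go} = 29.5, hence p_{Go} = 35.4.

35.4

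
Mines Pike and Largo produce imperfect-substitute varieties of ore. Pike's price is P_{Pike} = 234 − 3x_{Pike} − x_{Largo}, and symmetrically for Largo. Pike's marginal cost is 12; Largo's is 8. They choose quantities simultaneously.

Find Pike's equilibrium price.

Mine Pike's profit: π = x_{Pike}(234 − 3x_{Pike} − x_{Largo}) − 12x_{Pike}.
∂π/∂x_{Pike} = 222 − 6x_{Pike} − x_{Largo} = 0 ⇒ x_{Pike} = 37 − (1/6)x_{Largo}.
Similarly x_{Largo} = 113/3 − (1/6)x_{Pike}.
Solving the two reaction functions simultaneously: (1 − (−1/6)(−1/6))x_{Pike} = 37 − (1/6)·(113/3), so (35/36)x_{Pike} = 553/18 and x_{Pike} = 31.6.
Then x_{Largo} = 113/3 − (1/6)·31.6 = 32.4.
P_{Pike} = 234 − 3·31.6 − 32.4 = 106.8.

106.8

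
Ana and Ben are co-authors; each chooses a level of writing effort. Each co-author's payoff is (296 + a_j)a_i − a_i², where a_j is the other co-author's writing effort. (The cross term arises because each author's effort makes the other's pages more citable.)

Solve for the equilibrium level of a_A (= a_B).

Ana's payoff is (296 + a_B)a_A − a_A².
∂π/∂a_A = 296 + a_B − 2a_A = 0, so a_A = 148 + 0.5a_B.
Setting a_A = a_B in the reaction function: a_A = 148 + 0.5a_A, so a_A = 148 / 0.5 = 296.

296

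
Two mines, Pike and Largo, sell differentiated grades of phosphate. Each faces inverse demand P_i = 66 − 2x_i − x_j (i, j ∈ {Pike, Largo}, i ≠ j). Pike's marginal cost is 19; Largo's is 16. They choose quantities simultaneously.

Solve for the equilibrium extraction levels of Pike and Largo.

9.2, 10.2

Mine Pike's profit: π = x_{Pike}(66 − 2x_{Pike} − x_{Largo}) − 19x_{Pike}.
∂π/∂x_{Pike} = 47 − 4x_{Pike} − x_{Largo} = 0 ⇒ x_{Pike} = 11.75 − 0.25x_{Largo}.
Similarly x_{Largo} = 12.5 − 0.25x_{Pike}.
Substituting the second reaction function into the first: x_{Pike} = 11.75 − 0.25(12.5 − 0.25x_{Pike}), which gives 0.9375x_{Pike} = 8.625 ⇒ x_{Pike} = 9.2.
Then x_{Largo} = 12.5 − 0.25·9.2 = 10.2.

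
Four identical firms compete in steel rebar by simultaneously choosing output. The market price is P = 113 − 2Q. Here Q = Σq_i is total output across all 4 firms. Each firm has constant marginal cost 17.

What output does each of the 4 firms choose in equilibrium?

9.6

A representative firm's profit is π_i = q_i(113 − 2Q) − 17q_i, with Q = q_i + Σ_{j≠i} q_j.
First-order condition: 96 − 4q_i − 2Σ_{j≠i} q_j = 0.
Imposing symmetry (q_j = q for all j) turns Σ_{j≠i} q_j into 3q, so 96 = 10q and q = 9.6.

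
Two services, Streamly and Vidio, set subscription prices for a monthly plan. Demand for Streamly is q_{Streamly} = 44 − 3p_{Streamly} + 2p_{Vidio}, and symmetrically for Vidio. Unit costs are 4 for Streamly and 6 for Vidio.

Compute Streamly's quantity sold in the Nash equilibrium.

Streamly's profit: π = (p_{Streamly} − 4)(44 − 3p_{Streamly} + 2p_{Vidio}).
∂π/∂p_{Streamly} = 56 − 6p_{Streamly} + 2p_{Vidio} = 0 ⇒ p_{Streamly} = 28/3 + (1/3)p_{Vidio}.
Similarly p_{Vidio} = 31/3 + (1/3)p_{Streamly}.
Solving the two reaction functions simultaneously: (1 − (1/3)(1/3))p_{Streamly} = 28/3 + (1/3)·(31/3), so (8/9)p_{Streamly} = 115/9 and p_{Streamly} = 14.375.
Then p_{Vidio} = 31/3 + (1/3)·14.375 = 15.125.
q_{Streamly} = 44 − 3·14.375 + 2·15.125 = 31.125.

31.125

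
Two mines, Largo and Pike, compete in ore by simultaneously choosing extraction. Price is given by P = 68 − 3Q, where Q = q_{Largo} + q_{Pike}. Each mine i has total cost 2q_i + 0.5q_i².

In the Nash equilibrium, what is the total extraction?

13.2

Mine Largo's profit: π = q_{Largo}(68 − 3(q_{Largo} + q_{Pike})) − 2q_{Largo} − 0.5q_{Largo}².
∂π/∂q_{Largo} = 66 − 7q_{Largo} − 3q_{Pike} = 0, so q_{Largo} = 66/7 − (3/7)q_{Pike}.
Setting q_{Largo} = q_{Pike} in the reaction function: q_{Largo} = 66/7 − (3/7)q_{Largo}, so q_{Largo} = (66/7) / (10/7) = 6.6.
Total extraction: 6.6 + 6.6 = 13.2.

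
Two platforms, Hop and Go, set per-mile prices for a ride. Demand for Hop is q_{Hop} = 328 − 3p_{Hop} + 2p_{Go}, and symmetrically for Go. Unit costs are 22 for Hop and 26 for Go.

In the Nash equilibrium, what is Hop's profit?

17902.6875

Hop's profit: π = (p_{Hop} − 22)(328 − 3p_{Hop} + 2p_{Go}).
∂π/∂p_{Hop} = 394 − 6p_{Hop} + 2p_{Go} = 0 ⇒ p_{Hop} = 197/3 + (1/3)p_{Go}.
Similarly p_{Go} = 203/3 + (1/3)p_{Hop}.
Solving the two reaction functions simultaneously: (1 − (1/3)(1/3))p_{Hop} = 197/3 + (1/3)·(203/3), so (8/9)p_{Hop} = 794/9 and p_{Hop} = 99.25.
Then p_{Go} = 203/3 + (1/3)·99.25 = 100.75.
q_{Hop} = 328 − 3·99.25 + 2·100.75 = 231.75.
Profit = (99.25 − 22)·231.75 = 17902.6875.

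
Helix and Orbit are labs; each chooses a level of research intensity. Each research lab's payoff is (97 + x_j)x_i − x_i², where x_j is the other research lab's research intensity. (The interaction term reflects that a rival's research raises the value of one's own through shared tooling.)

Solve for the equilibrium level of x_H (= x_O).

97

Helix's payoff is (97 + x_O)x_H − x_H².
∂π/∂x_H = 97 + x_O − 2x_H = 0, so x_H = 48.5 + 0.5x_O.
By symmetry x_O = x_H; substituting into the reaction function, 0.5x_H = 48.5 and x_H = 97.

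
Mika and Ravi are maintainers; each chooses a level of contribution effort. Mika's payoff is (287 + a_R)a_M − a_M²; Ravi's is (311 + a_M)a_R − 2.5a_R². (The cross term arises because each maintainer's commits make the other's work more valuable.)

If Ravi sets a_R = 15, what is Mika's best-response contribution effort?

Expanding Mika's payoff: 287a_M + a_Ra_M − a_M².
∂π/∂a_M = 287 + a_R − 2a_M = 0, so a_M = 143.5 + 0.5a_R.
At a_R = 15: a_M = 143.5 + 0.5·15 = 151.

151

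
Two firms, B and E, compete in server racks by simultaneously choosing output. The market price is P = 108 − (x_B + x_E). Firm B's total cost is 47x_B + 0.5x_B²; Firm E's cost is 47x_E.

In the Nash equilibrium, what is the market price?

71.4

Firm B's profit: π = x_B(108 − (x_B + x_E)) − 47x_B − 0.5x_B².
∂π/∂x_B = 61 − 3x_B − x_E = 0, so x_B = 61/3 − (1/3)x_E.
For E: ∂π/∂x_E = 61 − 2x_E − x_B = 0 ⇒ x_E = 30.5 − 0.5x_B.
Substituting the second reaction function into the first: x_B = 61/3 − (1/3)(30.5 − 0.5x_B), which gives (5/6)x_B = 61/6 ⇒ x_B = 12.2.
Then x_E = 30.5 − 0.5·12.2 = 24.4.
Equilibrium price: P = 108 − 36.6 = 71.4.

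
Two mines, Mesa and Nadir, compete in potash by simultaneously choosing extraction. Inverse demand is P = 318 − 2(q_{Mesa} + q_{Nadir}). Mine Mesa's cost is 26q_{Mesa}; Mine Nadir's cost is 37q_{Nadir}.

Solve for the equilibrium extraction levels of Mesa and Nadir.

Mine Mesa's profit: π = q_{Mesa}(318 − 2(q_{Mesa} + q_{Nadir})) − 26q_{Mesa}.
∂π/∂q_{Mesa} = 292 − 4q_{Mesa} − 2q_{Nadir} = 0, so q_{Mesa} = 73 − 0.5q_{Nadir}.
By the same steps for Nadir: q_{Nadir} = 70.25 − 0.5q_{Mesa}.
Plugging q_{Nadir} into Mesa's best response: q_{Mesa} = 73 − 0.5(70.25 − 0.5q_{Mesa}) ⇒ 0.75q_{Mesa} = 37.875, so q_{Mesa} = 50.5.
Then q_{Nadir} = 70.25 − 0.5·50.5 = 45.

50.5, 45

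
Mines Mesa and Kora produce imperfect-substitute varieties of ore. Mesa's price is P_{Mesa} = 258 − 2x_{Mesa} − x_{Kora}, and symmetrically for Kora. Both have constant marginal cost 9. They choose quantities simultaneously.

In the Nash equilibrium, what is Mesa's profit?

4960.08

Mine Mesa's profit: π = x_{Mesa}(258 − 2x_{Mesa} − x_{Kora}) − 9x_{Mesa}.
∂π/∂x_{Mesa} = 249 − 4x_{Mesa} − x_{Kora} = 0 ⇒ x_{Mesa} = 62.25 − 0.25x_{Kora}.
Setting x_{Mesa} = x_{Kora} in the reaction function: x_{Mesa} = 62.25 − 0.25x_{Mesa}, so x_{Mesa} = 62.25 / 1.25 = 49.8.
P_{Mesa} = 258 − 2·49.8 − 49.8 = 108.6.
Profit = (108.6 − 9)·49.8 = 4960.08.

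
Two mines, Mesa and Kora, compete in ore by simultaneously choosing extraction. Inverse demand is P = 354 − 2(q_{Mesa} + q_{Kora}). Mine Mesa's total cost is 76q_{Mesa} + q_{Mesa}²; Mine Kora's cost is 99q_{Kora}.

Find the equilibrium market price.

196.4

Mine Mesa's profit: π = q_{Mesa}(354 − 2(q_{Mesa} + q_{Kora})) − 76q_{Mesa} − q_{Mesa}².
∂π/∂q_{Mesa} = 278 − 6q_{Mesa} − 2q_{Kora} = 0, so q_{Mesa} = 139/3 − (1/3)q_{Kora}.
For Kora: ∂π/∂q_{Kora} = 255 − 4q_{Kora} − 2q_{Mesa} = 0 ⇒ q_{Kora} = 63.75 − 0.5q_{Mesa}.
Substituting the second reaction function into the first: q_{Mesa} = 139/3 − (1/3)(63.75 − 0.5q_{Mesa}), which gives (5/6)q_{Mesa} = 301/12 ⇒ q_{Mesa} = 30.1.
Then q_{Kora} = 63.75 − 0.5·30.1 = 48.7.
Equilibrium price: P = 354 − 2·78.8 = 196.4.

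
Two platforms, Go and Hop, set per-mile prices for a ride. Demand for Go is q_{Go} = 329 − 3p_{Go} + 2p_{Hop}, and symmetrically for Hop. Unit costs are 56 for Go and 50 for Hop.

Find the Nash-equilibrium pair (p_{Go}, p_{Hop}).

Go's profit: π = (p_{Go} − 56)(329 − 3p_{Go} + 2p_{Hop}).
∂π/∂p_{Go} = 497 − 6p_{Go} + 2p_{Hop} = 0 ⇒ p_{Go} = 497/6 + (1/3)p_{Hop}.
Similarly p_{Hop} = 479/6 + (1/3)p_{Go}.
Plugging p_{Hop} into Go's best response: p_{Go} = 497/6 + (1/3)(479/6 + (1/3)p_{Go}) ⇒ (8/9)p_{Go} = 985/9, so p_{Go} = 123.125.
Then p_{Hop} = 479/6 + (1/3)·123.125 = 120.875.

123.125, 120.875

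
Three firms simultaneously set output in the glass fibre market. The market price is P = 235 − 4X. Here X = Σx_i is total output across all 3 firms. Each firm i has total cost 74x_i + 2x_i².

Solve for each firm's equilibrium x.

8.05

A representative firm's profit is π_i = x_i(235 − 4X) − 74x_i − 2x_i², with X = x_i + Σ_{j≠i} x_j.
First-order condition: 161 − 12x_i − 4Σ_{j≠i} x_j = 0.
Imposing symmetry (x_j = x for all j) turns Σ_{j≠i} x_j into 2x, so 161 = 20x and x = 8.05.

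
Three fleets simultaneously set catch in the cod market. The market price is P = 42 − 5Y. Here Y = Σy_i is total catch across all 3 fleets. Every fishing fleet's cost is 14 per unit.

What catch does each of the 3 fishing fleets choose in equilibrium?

1.4

A representative fishing fleet's profit is π_i = y_i(42 − 5Y) − 14y_i, with Y = y_i + Σ_{j≠i} y_j.
First-order condition: 28 − 10y_i − 5Σ_{j≠i} y_j = 0.
Imposing symmetry (y_j = y for all j) turns Σ_{j≠i} y_j into 2y, so 28 = 20y and y = 1.4.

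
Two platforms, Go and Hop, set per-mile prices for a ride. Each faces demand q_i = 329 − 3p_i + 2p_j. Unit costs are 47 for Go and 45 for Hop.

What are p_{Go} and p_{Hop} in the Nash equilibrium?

Go's profit: π = (p_{Go} − 47)(329 − 3p_{Go} + 2p_{Hop}).
∂π/∂p_{Go} = 470 − 6p_{Go} + 2p_{Hop} = 0 ⇒ p_{Go} = 235/3 + (1/3)p_{Hop}.
Similarly p_{Hop} = 232/3 + (1/3)p_{Go}.
Substituting the second reaction function into the first: p_{Go} = 235/3 + (1/3)(232/3 + (1/3)p_{Go}), which gives (8/9)p_{Go} = 937/9 ⇒ p_{Go} = 117.125.
Then p_{Hop} = 232/3 + (1/3)·117.125 = 116.375.

117.125, 116.375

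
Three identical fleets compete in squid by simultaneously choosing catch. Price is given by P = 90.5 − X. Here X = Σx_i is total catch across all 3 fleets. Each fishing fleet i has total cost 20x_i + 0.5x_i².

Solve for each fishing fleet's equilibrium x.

14.1

A representative fishing fleet's profit is π_i = x_i(90.5 − X) − 20x_i − 0.5x_i², with X = x_i + Σ_{j≠i} x_j.
First-order condition: 70.5 − 3x_i − Σ_{j≠i} x_j = 0.
In a symmetric equilibrium every fishing fleet chooses the same x, so Σ_{j≠i} x_j = 2x. The condition becomes 70.5 − 5x = 0, giving x = 70.5/5 = 14.1.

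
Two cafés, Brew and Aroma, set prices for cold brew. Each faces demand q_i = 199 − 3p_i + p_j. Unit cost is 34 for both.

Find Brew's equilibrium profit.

2059.32

Brew's profit: π = (p_{Brew} − 34)(199 − 3p_{Brew} + p_{Aroma}).
∂π/∂p_{Brew} = 301 − 6p_{Brew} + p_{Aroma} = 0 ⇒ p_{Brew} = 301/6 + (1/6)p_{Aroma}.
By symmetry p_{Aroma} = p_{Brew}; substituting into the reaction function, (5/6)p_{Brew} = 301/6 and p_{Brew} = 60.2.
q_{Brew} = 199 − 3·60.2 + 60.2 = 78.6.
Profit = (60.2 − 34)·78.6 = 2059.32.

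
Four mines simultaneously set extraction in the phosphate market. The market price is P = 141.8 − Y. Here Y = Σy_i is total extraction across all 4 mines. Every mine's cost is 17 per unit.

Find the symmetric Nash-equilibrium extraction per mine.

24.96

A representative mine's profit is π_i = y_i(141.8 − Y) − 17y_i, with Y = y_i + Σ_{j≠i} y_j.
First-order condition: 124.8 − 2y_i − Σ_{j≠i} y_j = 0.
With identical mines, set every y_j = y: then 124.8 − 2y − 3y = 0, i.e. y = 124.8/5 = 24.96.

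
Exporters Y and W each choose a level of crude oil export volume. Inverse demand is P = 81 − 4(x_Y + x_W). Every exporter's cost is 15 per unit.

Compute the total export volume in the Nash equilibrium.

Exporter Y's profit: π = x_Y(81 − 4(x_Y + x_W)) − 15x_Y.
∂π/∂x_Y = 66 − 8x_Y − 4x_W = 0, so x_Y = 8.25 − 0.5x_W.
By symmetry x_W = x_Y; substituting into the reaction function, 1.5x_Y = 8.25 and x_Y = 5.5.
Total export volume: 5.5 + 5.5 = 11.

11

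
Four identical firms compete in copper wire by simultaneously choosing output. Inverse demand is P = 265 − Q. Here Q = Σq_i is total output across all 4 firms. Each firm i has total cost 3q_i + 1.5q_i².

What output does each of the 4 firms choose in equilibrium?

A representative firm's profit is π_i = q_i(265 − Q) − 3q_i − 1.5q_i², with Q = q_i + Σ_{j≠i} q_j.
First-order condition: 262 − 5q_i − Σ_{j≠i} q_j = 0.
With identical firms, set every q_j = q: then 262 − 5q − 3q = 0, i.e. q = 262/8 = 32.75.

32.75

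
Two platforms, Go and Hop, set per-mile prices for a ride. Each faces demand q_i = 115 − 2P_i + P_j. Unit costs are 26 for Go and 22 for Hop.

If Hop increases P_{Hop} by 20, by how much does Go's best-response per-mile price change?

5

Go's profit: π = (P_{Go} − 26)(115 − 2P_{Go} + P_{Hop}).
∂π/∂P_{Go} = 167 − 4P_{Go} + P_{Hop} = 0 ⇒ P_{Go} = 41.75 + 0.25P_{Hop}.
The reaction-function slope is 0.25, so a 20-unit rise in P_{Hop} moves P_{Go} by 0.25 × 20 = 5. Go's best response rises — the actions are strategic complements.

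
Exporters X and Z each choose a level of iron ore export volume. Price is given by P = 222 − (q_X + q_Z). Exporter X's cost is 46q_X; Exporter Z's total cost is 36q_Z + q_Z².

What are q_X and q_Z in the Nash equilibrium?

Exporter X's profit: π = q_X(222 − (q_X + q_Z)) − 46q_X.
∂π/∂q_X = 176 − 2q_X − q_Z = 0, so q_X = 88 − 0.5q_Z.
For Z: ∂π/∂q_Z = 186 − 4q_Z − q_X = 0 ⇒ q_Z = 46.5 − 0.25q_X.
Substituting the second reaction function into the first: q_X = 88 − 0.5(46.5 − 0.25q_X), which gives 0.875q_X = 64.75 ⇒ q_X = 74.
Then q_Z = 46.5 − 0.25·74 = 28.

74, 28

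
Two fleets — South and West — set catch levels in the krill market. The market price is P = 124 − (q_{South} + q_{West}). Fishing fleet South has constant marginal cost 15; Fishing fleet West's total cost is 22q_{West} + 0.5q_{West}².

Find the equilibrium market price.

60

Fishing fleet South's profit: π = q_{South}(124 − (q_{South} + q_{West})) − 15q_{South}.
∂π/∂q_{South} = 109 − 2q_{South} − q_{West} = 0, so q_{South} = 54.5 − 0.5q_{West}.
For West: ∂π/∂q_{West} = 102 − 3q_{West} − q_{South} = 0 ⇒ q_{West} = 34 − (1/3)q_{South}.
Solving the two reaction functions simultaneously: (1 − (−0.5)(−1/3))q_{South} = 54.5 − 0.5·34, so (5/6)q_{South} = 37.5 and q_{South} = 45.
Then q_{West} = 34 − (1/3)·45 = 19.
Equilibrium price: P = 124 − 64 = 60.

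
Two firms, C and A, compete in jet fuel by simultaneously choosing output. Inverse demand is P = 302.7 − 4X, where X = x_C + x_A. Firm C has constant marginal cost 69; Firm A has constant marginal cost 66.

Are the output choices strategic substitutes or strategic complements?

Firm C's profit: π = x_C(302.7 − 4(x_C + x_A)) − 69x_C.
∂π/∂x_C = 233.7 − 8x_C − 4x_A = 0, so x_C = 29.2125 − 0.5x_A.
The best-response slope dx_C/dx_A = −0.5 < 0: the reaction function is downward-sloping, so the choices are strategic substitutes.

strategic substitutes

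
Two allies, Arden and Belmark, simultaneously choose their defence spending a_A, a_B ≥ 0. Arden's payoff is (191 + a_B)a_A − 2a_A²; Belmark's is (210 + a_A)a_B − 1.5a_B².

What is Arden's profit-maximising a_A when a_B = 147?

Expanding Arden's payoff: 191a_A + a_Ba_A − 2a_A².
∂π/∂a_A = 191 + a_B − 4a_A = 0, so a_A = 47.75 + 0.25a_B.
At a_B = 147: a_A = 47.75 + 0.25·147 = 84.5.

84.5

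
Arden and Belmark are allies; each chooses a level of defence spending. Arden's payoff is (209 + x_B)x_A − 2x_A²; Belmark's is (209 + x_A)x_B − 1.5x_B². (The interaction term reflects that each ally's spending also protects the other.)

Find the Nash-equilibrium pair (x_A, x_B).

76, 95

Expanding Arden's payoff: 209x_A + x_Bx_A − 2x_A².
∂π/∂x_A = 209 + x_B − 4x_A = 0, so x_A = 52.25 + 0.25x_B.
Likewise for Belmark: x_B = 209/3 + (1/3)x_A.
Solving the two reaction functions simultaneously: (1 − (0.25)(1/3))x_A = 52.25 + 0.25·(209/3), so (11/12)x_A = 209/3 and x_A = 76.
Then x_B = 209/3 + (1/3)·76 = 95.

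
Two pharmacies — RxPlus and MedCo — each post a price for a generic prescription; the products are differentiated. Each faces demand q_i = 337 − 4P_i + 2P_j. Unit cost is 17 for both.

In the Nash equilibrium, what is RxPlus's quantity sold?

202

RxPlus's profit: π = (P_{RxPlus} − 17)(337 − 4P_{RxPlus} + 2P_{MedCo}).
∂π/∂P_{RxPlus} = 405 − 8P_{RxPlus} + 2P_{MedCo} = 0 ⇒ P_{RxPlus} = 50.625 + 0.25P_{MedCo}.
By symmetry P_{MedCo} = P_{RxPlus}; substituting into the reaction function, 0.75P_{RxPlus} = 50.625 and P_{RxPlus} = 67.5.
q_{RxPlus} = 337 − 4·67.5 + 2·67.5 = 202.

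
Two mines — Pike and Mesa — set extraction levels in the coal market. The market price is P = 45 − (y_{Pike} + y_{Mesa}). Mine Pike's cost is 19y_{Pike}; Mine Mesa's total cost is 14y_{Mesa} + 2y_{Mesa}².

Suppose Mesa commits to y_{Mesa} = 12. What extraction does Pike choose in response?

Mine Pike's profit: π = y_{Pike}(45 − (y_{Pike} + y_{Mesa})) − 19y_{Pike}.
∂π/∂y_{Pike} = 26 − 2y_{Pike} − y_{Mesa} = 0, so y_{Pike} = 13 − 0.5y_{Mesa}.
At y_{Mesa} = 12: y_{Pike} = 13 − 0.5·12 = 7.

7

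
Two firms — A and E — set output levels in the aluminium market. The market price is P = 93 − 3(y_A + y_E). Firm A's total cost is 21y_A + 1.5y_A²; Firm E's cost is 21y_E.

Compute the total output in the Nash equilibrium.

14.4

Firm A's profit: π = y_A(93 − 3(y_A + y_E)) − 21y_A − 1.5y_A².
∂π/∂y_A = 72 − 9y_A − 3y_E = 0, so y_A = 8 − (1/3)y_E.
For E: ∂π/∂y_E = 72 − 6y_E − 3y_A = 0 ⇒ y_E = 12 − 0.5y_A.
Substituting the second reaction function into the first: y_A = 8 − (1/3)(12 − 0.5y_A), which gives (5/6)y_A = 4 ⇒ y_A = 4.8.
Then y_E = 12 − 0.5·4.8 = 9.6.
Total output: 4.8 + 9.6 = 14.4.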